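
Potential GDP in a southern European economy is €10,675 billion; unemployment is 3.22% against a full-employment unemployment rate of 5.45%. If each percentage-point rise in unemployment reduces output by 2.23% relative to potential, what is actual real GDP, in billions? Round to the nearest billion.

€11,206 billion

Unemployment gap = 3.22 - 5.45 = -2.23 points, so the output gap is -2.23 × (-2.23) = 4.9729%.
Actual GDP = 10675 × (1 + 4.9729/100) = 10675 × 1.049729 ≈ 11206 billion.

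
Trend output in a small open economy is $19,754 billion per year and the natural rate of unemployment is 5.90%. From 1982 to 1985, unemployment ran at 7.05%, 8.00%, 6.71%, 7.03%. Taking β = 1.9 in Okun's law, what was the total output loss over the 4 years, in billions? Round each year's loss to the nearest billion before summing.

Year 1982: gap = -1.9 × (7.05 - 5.9) = -2.185%, loss ≈ 19754 × 2.185/100 ≈ 432.
Year 1983: gap = -1.9 × (8 - 5.9) = -3.99%, loss ≈ 19754 × 3.99/100 ≈ 788.
Year 1984: gap = -1.9 × (6.71 - 5.9) = -1.539%, loss ≈ 19754 × 1.539/100 ≈ 304.
Year 1985: gap = -1.9 × (7.03 - 5.9) = -2.147%, loss ≈ 19754 × 2.147/100 ≈ 424.
Total lost output = 432 + 788 + 304 + 424 = 1948 billion.

$1,948 billion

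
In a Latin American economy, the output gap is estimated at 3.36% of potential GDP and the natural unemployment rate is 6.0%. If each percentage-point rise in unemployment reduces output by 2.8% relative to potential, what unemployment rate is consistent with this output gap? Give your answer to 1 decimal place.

4.8%

From Okun's law, u - u* = -(output gap)/β = -(3.36)/2.8 = -1.2 points.
So u = 6 - 1.2 = 4.8%.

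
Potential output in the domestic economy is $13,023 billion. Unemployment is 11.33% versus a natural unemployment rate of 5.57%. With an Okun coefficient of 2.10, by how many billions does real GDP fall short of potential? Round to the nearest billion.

$1,575 billion

Output gap = -2.10 × (11.33 - 5.57) = -2.1 × 5.76 = -12.096%.
Actual GDP ≈ 13023 × 0.87904 ≈ 11448 billion, so the shortfall is 13023 - 11448 = 1575 billion.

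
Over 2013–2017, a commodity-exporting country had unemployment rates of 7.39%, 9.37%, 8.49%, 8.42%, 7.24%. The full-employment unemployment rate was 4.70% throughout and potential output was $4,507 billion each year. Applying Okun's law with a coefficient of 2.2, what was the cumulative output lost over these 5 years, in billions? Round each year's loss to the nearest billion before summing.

$1,727 billion

Year 2013: gap = -2.2 × (7.39 - 4.7) = -5.918%, loss ≈ 4507 × 5.918/100 ≈ 267.
Year 2014: gap = -2.2 × (9.37 - 4.7) = -10.274%, loss ≈ 4507 × 10.274/100 ≈ 463.
Year 2015: gap = -2.2 × (8.49 - 4.7) = -8.338%, loss ≈ 4507 × 8.338/100 ≈ 376.
Year 2016: gap = -2.2 × (8.42 - 4.7) = -8.184%, loss ≈ 4507 × 8.184/100 ≈ 369.
Year 2017: gap = -2.2 × (7.24 - 4.7) = -5.588%, loss ≈ 4507 × 5.588/100 ≈ 252.
Total lost output = 267 + 463 + 376 + 369 + 252 = 1727 billion.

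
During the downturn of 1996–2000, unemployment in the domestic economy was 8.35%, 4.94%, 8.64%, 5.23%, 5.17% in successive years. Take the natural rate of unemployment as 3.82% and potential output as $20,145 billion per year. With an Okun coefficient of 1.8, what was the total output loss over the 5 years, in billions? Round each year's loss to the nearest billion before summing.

Year 1996: gap = -1.8 × (8.35 - 3.82) = -8.154%, loss ≈ 20145 × 8.154/100 ≈ 1643.
Year 1997: gap = -1.8 × (4.94 - 3.82) = -2.016%, loss ≈ 20145 × 2.016/100 ≈ 406.
Year 1998: gap = -1.8 × (8.64 - 3.82) = -8.676%, loss ≈ 20145 × 8.676/100 ≈ 1748.
Year 1999: gap = -1.8 × (5.23 - 3.82) = -2.538%, loss ≈ 20145 × 2.538/100 ≈ 511.
Year 2000: gap = -1.8 × (5.17 - 3.82) = -2.43%, loss ≈ 20145 × 2.43/100 ≈ 490.
Total lost output = 1643 + 406 + 1748 + 511 + 490 = 4798 billion.

$4,798 billion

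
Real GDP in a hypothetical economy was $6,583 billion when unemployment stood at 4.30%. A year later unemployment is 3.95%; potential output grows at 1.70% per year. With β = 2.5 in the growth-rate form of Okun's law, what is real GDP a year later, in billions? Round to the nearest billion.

Δu = 3.95 - 4.3 = -0.35 points.
Okun's law (growth form): g_Y = g_Y* - β × Δu = 1.70 - 2.5 × (-0.35) = 1.7 + 0.875 = 2.575%.
Real GDP in the next year = 6583 × (1 + 2.575/100) = 6583 × 1.02575 ≈ 6753 billion.

$6,753 billion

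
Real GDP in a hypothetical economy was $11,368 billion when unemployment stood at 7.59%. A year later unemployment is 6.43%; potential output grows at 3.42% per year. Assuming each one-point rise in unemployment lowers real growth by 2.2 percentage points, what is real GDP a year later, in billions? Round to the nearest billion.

Δu = 6.43 - 7.59 = -1.16 points.
Okun's law (growth form): g_Y = g_Y* - β × Δu = 3.42 - 2.2 × (-1.16) = 3.42 + 2.552 = 5.972%.
Real GDP in the next year = 11368 × (1 + 5.972/100) = 11368 × 1.05972 ≈ 12047 billion.

$12,047 billion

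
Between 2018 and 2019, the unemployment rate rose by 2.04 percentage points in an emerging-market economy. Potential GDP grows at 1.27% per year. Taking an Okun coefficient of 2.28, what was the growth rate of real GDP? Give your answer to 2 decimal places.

-3.38%

Growth-rate Okun's law: g_Y = g_Y* - β × Δu.
g_Y = 1.27 - 2.28 × (2.04) = 1.27 - 4.6512 = -3.3812%, i.e. -3.38% to 2 d.p.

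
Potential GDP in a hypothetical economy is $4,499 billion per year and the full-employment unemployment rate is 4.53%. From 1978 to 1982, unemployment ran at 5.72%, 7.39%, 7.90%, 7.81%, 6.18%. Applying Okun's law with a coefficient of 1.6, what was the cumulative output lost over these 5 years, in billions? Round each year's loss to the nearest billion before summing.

Year 1978: gap = -1.6 × (5.72 - 4.53) = -1.904%, loss ≈ 4499 × 1.904/100 ≈ 86.
Year 1979: gap = -1.6 × (7.39 - 4.53) = -4.576%, loss ≈ 4499 × 4.576/100 ≈ 206.
Year 1980: gap = -1.6 × (7.9 - 4.53) = -5.392%, loss ≈ 4499 × 5.392/100 ≈ 243.
Year 1981: gap = -1.6 × (7.81 - 4.53) = -5.248%, loss ≈ 4499 × 5.248/100 ≈ 236.
Year 1982: gap = -1.6 × (6.18 - 4.53) = -2.64%, loss ≈ 4499 × 2.64/100 ≈ 119.
Total lost output = 86 + 206 + 243 + 236 + 119 = 890 billion.

$890 billion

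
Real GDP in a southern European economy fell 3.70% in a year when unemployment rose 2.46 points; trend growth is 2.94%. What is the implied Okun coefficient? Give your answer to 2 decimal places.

Growth form: g_Y = g_Y* - β × Δu, so β = (g_Y* - g_Y)/Δu.
β = (2.94 + 3.7)/2.46 = 6.64/2.46 = 2.70.

β ≈ 2.70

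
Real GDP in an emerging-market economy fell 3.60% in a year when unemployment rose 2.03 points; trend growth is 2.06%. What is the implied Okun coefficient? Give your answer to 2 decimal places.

Growth form: g_Y = g_Y* - β × Δu, so β = (g_Y* - g_Y)/Δu.
β = (2.06 + 3.6)/2.03 = 5.66/2.03 = 2.79.

β ≈ 2.79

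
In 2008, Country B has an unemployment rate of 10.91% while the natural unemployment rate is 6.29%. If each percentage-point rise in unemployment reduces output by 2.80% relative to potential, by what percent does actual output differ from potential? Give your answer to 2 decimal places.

-12.94%

The unemployment gap is 10.91 - 6.29 = 4.62 percentage points.
Okun's law gives an output gap of -2.8 × 4.62 = -12.936%, i.e. 12.94% below potential.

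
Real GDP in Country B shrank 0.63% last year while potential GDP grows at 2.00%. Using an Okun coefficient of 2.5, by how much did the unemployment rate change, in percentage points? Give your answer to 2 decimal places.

1.05 percentage points

Growth-rate Okun's law: g_Y = g_Y* - β × Δu, so Δu = (g_Y* - g_Y)/β.
Δu = (2 + 0.63)/2.5 = 2.63/2.5 = 1.05 percentage points.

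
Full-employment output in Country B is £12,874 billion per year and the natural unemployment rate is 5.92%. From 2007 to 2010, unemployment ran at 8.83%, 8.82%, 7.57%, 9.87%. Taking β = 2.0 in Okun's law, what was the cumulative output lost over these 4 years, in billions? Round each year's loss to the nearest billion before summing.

£2,938 billion

Year 2007: gap = -2.0 × (8.83 - 5.92) = -5.82%, loss ≈ 12874 × 5.82/100 ≈ 749.
Year 2008: gap = -2.0 × (8.82 - 5.92) = -5.8%, loss ≈ 12874 × 5.8/100 ≈ 747.
Year 2009: gap = -2.0 × (7.57 - 5.92) = -3.3%, loss ≈ 12874 × 3.3/100 ≈ 425.
Year 2010: gap = -2.0 × (9.87 - 5.92) = -7.9%, loss ≈ 12874 × 7.9/100 ≈ 1017.
Total lost output = 749 + 747 + 425 + 1017 = 2938 billion.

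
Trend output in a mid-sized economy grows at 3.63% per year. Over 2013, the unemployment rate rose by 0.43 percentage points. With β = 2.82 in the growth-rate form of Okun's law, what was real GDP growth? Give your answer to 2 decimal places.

Growth-rate Okun's law: g_Y = g_Y* - β × Δu.
g_Y = 3.63 - 2.82 × (0.43) = 3.63 - 1.2126 = 2.4174%, i.e. 2.42% to 2 d.p.

2.42%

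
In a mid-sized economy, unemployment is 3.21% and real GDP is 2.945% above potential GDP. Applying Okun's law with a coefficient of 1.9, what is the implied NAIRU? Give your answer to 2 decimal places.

From Okun's law, u - u* = -(output gap)/β = -(2.945)/1.9 = -1.55 points.
So u* = 3.21 + 1.55 = 4.76%.

4.76%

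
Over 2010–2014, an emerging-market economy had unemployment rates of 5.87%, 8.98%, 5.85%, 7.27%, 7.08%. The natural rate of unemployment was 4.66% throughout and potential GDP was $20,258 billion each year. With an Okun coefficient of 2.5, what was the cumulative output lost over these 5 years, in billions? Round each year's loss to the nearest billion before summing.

Year 2010: gap = -2.5 × (5.87 - 4.66) = -3.025%, loss ≈ 20258 × 3.025/100 ≈ 613.
Year 2011: gap = -2.5 × (8.98 - 4.66) = -10.8%, loss ≈ 20258 × 10.8/100 ≈ 2188.
Year 2012: gap = -2.5 × (5.85 - 4.66) = -2.975%, loss ≈ 20258 × 2.975/100 ≈ 603.
Year 2013: gap = -2.5 × (7.27 - 4.66) = -6.525%, loss ≈ 20258 × 6.525/100 ≈ 1322.
Year 2014: gap = -2.5 × (7.08 - 4.66) = -6.05%, loss ≈ 20258 × 6.05/100 ≈ 1226.
Total lost output = 613 + 2188 + 603 + 1322 + 1226 = 5952 billion.

$5,952 billion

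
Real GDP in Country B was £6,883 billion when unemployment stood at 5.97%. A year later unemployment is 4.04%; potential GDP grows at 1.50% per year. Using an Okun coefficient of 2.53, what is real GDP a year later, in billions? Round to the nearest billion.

Δu = 4.04 - 5.97 = -1.93 points.
Okun's law (growth form): g_Y = g_Y* - β × Δu = 1.50 - 2.53 × (-1.93) = 1.5 + 4.8829 = 6.3829%.
Real GDP in the next year = 6883 × (1 + 6.3829/100) = 6883 × 1.063829 ≈ 7322 billion.

£7,322 billion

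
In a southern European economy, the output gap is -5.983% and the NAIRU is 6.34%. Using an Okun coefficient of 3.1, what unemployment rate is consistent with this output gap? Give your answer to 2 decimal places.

From Okun's law, u - u* = -(output gap)/β = -(-5.983)/3.1 = 1.93 points.
So u = 6.34 + 1.93 = 8.27%.

8.27%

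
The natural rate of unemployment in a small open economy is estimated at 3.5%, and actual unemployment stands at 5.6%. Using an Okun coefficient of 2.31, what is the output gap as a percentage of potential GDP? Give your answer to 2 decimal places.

-4.85%

The unemployment gap is 5.6 - 3.5 = 2.1 percentage points.
Okun's law gives an output gap of -2.31 × 2.1 = -4.851%, i.e. 4.85% below potential.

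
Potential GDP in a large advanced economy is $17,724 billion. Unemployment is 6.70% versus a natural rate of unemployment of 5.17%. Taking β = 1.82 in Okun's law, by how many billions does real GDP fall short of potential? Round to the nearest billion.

$494 billion

Output gap = -1.82 × (6.7 - 5.17) = -1.82 × 1.53 = -2.7846%.
Actual GDP ≈ 17724 × 0.972154 ≈ 17230 billion, so the shortfall is 17724 - 17230 = 494 billion.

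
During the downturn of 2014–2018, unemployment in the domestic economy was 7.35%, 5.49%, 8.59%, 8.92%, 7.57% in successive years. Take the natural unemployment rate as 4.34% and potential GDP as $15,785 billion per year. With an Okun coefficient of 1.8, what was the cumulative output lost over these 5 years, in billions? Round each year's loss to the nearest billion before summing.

Year 2014: gap = -1.8 × (7.35 - 4.34) = -5.418%, loss ≈ 15785 × 5.418/100 ≈ 855.
Year 2015: gap = -1.8 × (5.49 - 4.34) = -2.07%, loss ≈ 15785 × 2.07/100 ≈ 327.
Year 2016: gap = -1.8 × (8.59 - 4.34) = -7.65%, loss ≈ 15785 × 7.65/100 ≈ 1208.
Year 2017: gap = -1.8 × (8.92 - 4.34) = -8.244%, loss ≈ 15785 × 8.244/100 ≈ 1301.
Year 2018: gap = -1.8 × (7.57 - 4.34) = -5.814%, loss ≈ 15785 × 5.814/100 ≈ 918.
Total lost output = 855 + 327 + 1208 + 1301 + 918 = 4609 billion.

$4,609 billion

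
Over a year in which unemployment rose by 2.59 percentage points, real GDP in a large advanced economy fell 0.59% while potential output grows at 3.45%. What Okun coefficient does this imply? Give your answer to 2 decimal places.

β ≈ 1.56

Growth form: g_Y = g_Y* - β × Δu, so β = (g_Y* - g_Y)/Δu.
β = (3.45 + 0.59)/2.59 = 4.04/2.59 = 1.56.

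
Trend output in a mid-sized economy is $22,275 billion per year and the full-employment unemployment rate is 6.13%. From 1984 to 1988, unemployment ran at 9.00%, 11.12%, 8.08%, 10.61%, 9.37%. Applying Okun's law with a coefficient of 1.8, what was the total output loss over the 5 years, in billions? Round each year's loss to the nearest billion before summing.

Year 1984: gap = -1.8 × (9 - 6.13) = -5.166%, loss ≈ 22275 × 5.166/100 ≈ 1151.
Year 1985: gap = -1.8 × (11.12 - 6.13) = -8.982%, loss ≈ 22275 × 8.982/100 ≈ 2001.
Year 1986: gap = -1.8 × (8.08 - 6.13) = -3.51%, loss ≈ 22275 × 3.51/100 ≈ 782.
Year 1987: gap = -1.8 × (10.61 - 6.13) = -8.064%, loss ≈ 22275 × 8.064/100 ≈ 1796.
Year 1988: gap = -1.8 × (9.37 - 6.13) = -5.832%, loss ≈ 22275 × 5.832/100 ≈ 1299.
Total lost output = 1151 + 2001 + 782 + 1796 + 1299 = 7029 billion.

$7,029 billion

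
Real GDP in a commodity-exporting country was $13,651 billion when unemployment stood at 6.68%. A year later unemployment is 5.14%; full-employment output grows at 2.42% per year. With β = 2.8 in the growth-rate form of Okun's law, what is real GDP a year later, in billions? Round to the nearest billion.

$14,570 billion

Δu = 5.14 - 6.68 = -1.54 points.
Okun's law (growth form): g_Y = g_Y* - β × Δu = 2.42 - 2.8 × (-1.54) = 2.42 + 4.312 = 6.732%.
Real GDP in the next year = 13651 × (1 + 6.732/100) = 13651 × 1.06732 ≈ 14570 billion.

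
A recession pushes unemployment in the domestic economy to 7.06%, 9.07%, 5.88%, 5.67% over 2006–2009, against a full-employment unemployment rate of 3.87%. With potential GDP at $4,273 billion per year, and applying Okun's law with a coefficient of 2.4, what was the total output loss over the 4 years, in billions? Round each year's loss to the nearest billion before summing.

$1,251 billion

Year 2006: gap = -2.4 × (7.06 - 3.87) = -7.656%, loss ≈ 4273 × 7.656/100 ≈ 327.
Year 2007: gap = -2.4 × (9.07 - 3.87) = -12.48%, loss ≈ 4273 × 12.48/100 ≈ 533.
Year 2008: gap = -2.4 × (5.88 - 3.87) = -4.824%, loss ≈ 4273 × 4.824/100 ≈ 206.
Year 2009: gap = -2.4 × (5.67 - 3.87) = -4.32%, loss ≈ 4273 × 4.32/100 ≈ 185.
Total lost output = 327 + 533 + 206 + 185 = 1251 billion.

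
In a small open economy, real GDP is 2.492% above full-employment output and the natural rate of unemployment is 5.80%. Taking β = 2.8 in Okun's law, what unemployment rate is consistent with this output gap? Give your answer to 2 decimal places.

From Okun's law, u - u* = -(output gap)/β = -(2.492)/2.8 = -0.89 points.
So u = 5.8 - 0.89 = 4.91%.

4.91%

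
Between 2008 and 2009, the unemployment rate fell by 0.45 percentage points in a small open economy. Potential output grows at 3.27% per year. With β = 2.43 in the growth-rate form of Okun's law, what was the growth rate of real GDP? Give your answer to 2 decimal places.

Growth-rate Okun's law: g_Y = g_Y* - β × Δu.
g_Y = 3.27 - 2.43 × (-0.45) = 3.27 + 1.0935 = 4.3635%, i.e. 4.36% to 2 d.p.

4.36%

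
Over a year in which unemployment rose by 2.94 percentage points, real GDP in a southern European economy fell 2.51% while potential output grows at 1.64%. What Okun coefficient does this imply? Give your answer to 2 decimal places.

β ≈ 1.41

Growth form: g_Y = g_Y* - β × Δu, so β = (g_Y* - g_Y)/Δu.
β = (1.64 + 2.51)/2.94 = 4.15/2.94 = 1.41.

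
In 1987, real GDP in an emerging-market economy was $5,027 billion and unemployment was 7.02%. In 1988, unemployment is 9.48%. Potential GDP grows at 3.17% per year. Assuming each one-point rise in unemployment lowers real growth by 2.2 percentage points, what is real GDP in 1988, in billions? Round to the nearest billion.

$4,914 billion

Δu = 9.48 - 7.02 = 2.46 points.
Okun's law (growth form): g_Y = g_Y* - β × Δu = 3.17 - 2.2 × (2.46) = 3.17 - 5.412 = -2.242%.
Real GDP in the next year = 5027 × (1 - 2.242/100) = 5027 × 0.97758 ≈ 4914 billion.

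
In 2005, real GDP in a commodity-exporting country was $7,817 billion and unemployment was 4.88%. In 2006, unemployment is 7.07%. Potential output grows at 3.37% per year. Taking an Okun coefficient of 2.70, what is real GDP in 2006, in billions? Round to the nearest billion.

$7,618 billion

Δu = 7.07 - 4.88 = 2.19 points.
Okun's law (growth form): g_Y = g_Y* - β × Δu = 3.37 - 2.70 × (2.19) = 3.37 - 5.913 = -2.543%.
Real GDP in the next year = 7817 × (1 - 2.543/100) = 7817 × 0.97457 ≈ 7618 billion.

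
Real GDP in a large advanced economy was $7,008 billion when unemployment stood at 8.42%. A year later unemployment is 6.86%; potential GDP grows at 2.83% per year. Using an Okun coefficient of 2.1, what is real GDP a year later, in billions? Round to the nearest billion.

$7,436 billion

Δu = 6.86 - 8.42 = -1.56 points.
Okun's law (growth form): g_Y = g_Y* - β × Δu = 2.83 - 2.1 × (-1.56) = 2.83 + 3.276 = 6.106%.
Real GDP in the next year = 7008 × (1 + 6.106/100) = 7008 × 1.06106 ≈ 7436 billion.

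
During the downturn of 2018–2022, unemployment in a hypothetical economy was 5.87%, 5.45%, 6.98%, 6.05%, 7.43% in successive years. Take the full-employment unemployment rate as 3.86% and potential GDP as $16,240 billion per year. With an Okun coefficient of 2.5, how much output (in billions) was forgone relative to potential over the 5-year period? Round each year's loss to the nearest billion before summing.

$5,067 billion

Year 2018: gap = -2.5 × (5.87 - 3.86) = -5.025%, loss ≈ 16240 × 5.025/100 ≈ 816.
Year 2019: gap = -2.5 × (5.45 - 3.86) = -3.975%, loss ≈ 16240 × 3.975/100 ≈ 646.
Year 2020: gap = -2.5 × (6.98 - 3.86) = -7.8%, loss ≈ 16240 × 7.8/100 ≈ 1267.
Year 2021: gap = -2.5 × (6.05 - 3.86) = -5.475%, loss ≈ 16240 × 5.475/100 ≈ 889.
Year 2022: gap = -2.5 × (7.43 - 3.86) = -8.925%, loss ≈ 16240 × 8.925/100 ≈ 1449.
Total lost output = 816 + 646 + 1267 + 889 + 1449 = 5067 billion.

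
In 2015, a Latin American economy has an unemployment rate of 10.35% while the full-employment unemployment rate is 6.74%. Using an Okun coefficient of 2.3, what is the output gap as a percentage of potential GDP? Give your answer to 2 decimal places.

The unemployment gap is 10.35 - 6.74 = 3.61 percentage points.
Okun's law gives an output gap of -2.3 × 3.61 = -8.303%, i.e. 8.30% below potential.

-8.30%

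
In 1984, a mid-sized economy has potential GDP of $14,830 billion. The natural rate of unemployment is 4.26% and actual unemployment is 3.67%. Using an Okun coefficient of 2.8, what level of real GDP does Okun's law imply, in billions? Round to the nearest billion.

Unemployment gap = 3.67 - 4.26 = -0.59 points, so the output gap is -2.8 × (-0.59) = 1.652%.
Actual GDP = 14830 × (1 + 1.652/100) = 14830 × 1.01652 ≈ 15075 billion.

$15,075 billion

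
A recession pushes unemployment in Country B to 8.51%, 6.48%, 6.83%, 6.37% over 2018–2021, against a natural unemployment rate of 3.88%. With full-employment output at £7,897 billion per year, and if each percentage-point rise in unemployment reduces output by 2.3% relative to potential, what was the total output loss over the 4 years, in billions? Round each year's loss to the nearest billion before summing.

Year 2018: gap = -2.3 × (8.51 - 3.88) = -10.649%, loss ≈ 7897 × 10.649/100 ≈ 841.
Year 2019: gap = -2.3 × (6.48 - 3.88) = -5.98%, loss ≈ 7897 × 5.98/100 ≈ 472.
Year 2020: gap = -2.3 × (6.83 - 3.88) = -6.785%, loss ≈ 7897 × 6.785/100 ≈ 536.
Year 2021: gap = -2.3 × (6.37 - 3.88) = -5.727%, loss ≈ 7897 × 5.727/100 ≈ 452.
Total lost output = 841 + 472 + 536 + 452 = 2301 billion.

£2,301 billion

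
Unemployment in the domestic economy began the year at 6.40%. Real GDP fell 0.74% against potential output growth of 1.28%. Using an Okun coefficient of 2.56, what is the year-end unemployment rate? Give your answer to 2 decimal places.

Growth-rate Okun's law: g_Y = g_Y* - β × Δu, so Δu = (g_Y* - g_Y)/β.
Δu = (1.28 + 0.74)/2.56 = 2.02/2.56 = 0.79 percentage points.
Year-end unemployment = 6.4 + 0.79 = 7.19%.

7.19%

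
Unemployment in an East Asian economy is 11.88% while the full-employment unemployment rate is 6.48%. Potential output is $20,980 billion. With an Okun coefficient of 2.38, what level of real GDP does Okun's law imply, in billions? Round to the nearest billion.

$18,284 billion

Unemployment gap = 11.88 - 6.48 = 5.4 points, so the output gap is -2.38 × 5.4 = -12.852%.
Actual GDP = 20980 × (1 - 12.852/100) = 20980 × 0.87148 ≈ 18284 billion.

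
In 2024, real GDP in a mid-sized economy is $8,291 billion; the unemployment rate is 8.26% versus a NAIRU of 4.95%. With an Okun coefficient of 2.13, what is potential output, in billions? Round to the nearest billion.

$8,920 billion

Unemployment gap = 8.26 - 4.95 = 3.31 points, so output gap = -2.13 × 3.31 = -7.0503%.
Since Y = Y* × (1 + gap/100), Y* = 8291/0.929497 ≈ 8920 billion.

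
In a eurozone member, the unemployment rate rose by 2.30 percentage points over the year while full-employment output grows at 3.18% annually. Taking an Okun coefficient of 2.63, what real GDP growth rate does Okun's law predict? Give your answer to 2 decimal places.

-2.87%

Growth-rate Okun's law: g_Y = g_Y* - β × Δu.
g_Y = 3.18 - 2.63 × (2.30) = 3.18 - 6.049 = -2.869%, i.e. -2.87% to 2 d.p.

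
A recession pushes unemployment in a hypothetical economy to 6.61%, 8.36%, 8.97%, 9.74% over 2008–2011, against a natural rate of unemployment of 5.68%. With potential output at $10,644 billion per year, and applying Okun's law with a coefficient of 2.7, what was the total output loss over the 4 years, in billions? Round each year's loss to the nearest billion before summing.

Year 2008: gap = -2.7 × (6.61 - 5.68) = -2.511%, loss ≈ 10644 × 2.511/100 ≈ 267.
Year 2009: gap = -2.7 × (8.36 - 5.68) = -7.236%, loss ≈ 10644 × 7.236/100 ≈ 770.
Year 2010: gap = -2.7 × (8.97 - 5.68) = -8.883%, loss ≈ 10644 × 8.883/100 ≈ 946.
Year 2011: gap = -2.7 × (9.74 - 5.68) = -10.962%, loss ≈ 10644 × 10.962/100 ≈ 1167.
Total lost output = 267 + 770 + 946 + 1167 = 3150 billion.

$3,150 billion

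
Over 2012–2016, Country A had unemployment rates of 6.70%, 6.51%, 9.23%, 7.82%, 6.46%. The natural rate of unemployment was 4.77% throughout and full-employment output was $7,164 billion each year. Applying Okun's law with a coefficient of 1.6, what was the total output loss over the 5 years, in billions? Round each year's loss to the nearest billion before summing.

Year 2012: gap = -1.6 × (6.7 - 4.77) = -3.088%, loss ≈ 7164 × 3.088/100 ≈ 221.
Year 2013: gap = -1.6 × (6.51 - 4.77) = -2.784%, loss ≈ 7164 × 2.784/100 ≈ 199.
Year 2014: gap = -1.6 × (9.23 - 4.77) = -7.136%, loss ≈ 7164 × 7.136/100 ≈ 511.
Year 2015: gap = -1.6 × (7.82 - 4.77) = -4.88%, loss ≈ 7164 × 4.88/100 ≈ 350.
Year 2016: gap = -1.6 × (6.46 - 4.77) = -2.704%, loss ≈ 7164 × 2.704/100 ≈ 194.
Total lost output = 221 + 199 + 511 + 350 + 194 = 1475 billion.

$1,475 billion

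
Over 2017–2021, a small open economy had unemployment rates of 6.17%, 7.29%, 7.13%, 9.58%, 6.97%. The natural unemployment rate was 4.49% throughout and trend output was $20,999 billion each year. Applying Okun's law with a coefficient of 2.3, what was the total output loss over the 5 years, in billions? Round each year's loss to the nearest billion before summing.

Year 2017: gap = -2.3 × (6.17 - 4.49) = -3.864%, loss ≈ 20999 × 3.864/100 ≈ 811.
Year 2018: gap = -2.3 × (7.29 - 4.49) = -6.44%, loss ≈ 20999 × 6.44/100 ≈ 1352.
Year 2019: gap = -2.3 × (7.13 - 4.49) = -6.072%, loss ≈ 20999 × 6.072/100 ≈ 1275.
Year 2020: gap = -2.3 × (9.58 - 4.49) = -11.707%, loss ≈ 20999 × 11.707/100 ≈ 2458.
Year 2021: gap = -2.3 × (6.97 - 4.49) = -5.704%, loss ≈ 20999 × 5.704/100 ≈ 1198.
Total lost output = 811 + 1352 + 1275 + 2458 + 1198 = 7094 billion.

$7,094 billion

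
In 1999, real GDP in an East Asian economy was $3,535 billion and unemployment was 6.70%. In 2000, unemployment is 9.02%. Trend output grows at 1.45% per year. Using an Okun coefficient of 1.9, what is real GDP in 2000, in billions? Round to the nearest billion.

Δu = 9.02 - 6.7 = 2.32 points.
Okun's law (growth form): g_Y = g_Y* - β × Δu = 1.45 - 1.9 × (2.32) = 1.45 - 4.408 = -2.958%.
Real GDP in the next year = 3535 × (1 - 2.958/100) = 3535 × 0.97042 ≈ 3430 billion.

$3,430 billion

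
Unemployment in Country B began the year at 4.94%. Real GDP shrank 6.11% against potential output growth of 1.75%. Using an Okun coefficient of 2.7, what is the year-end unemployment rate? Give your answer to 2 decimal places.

Growth-rate Okun's law: g_Y = g_Y* - β × Δu, so Δu = (g_Y* - g_Y)/β.
Δu = (1.75 + 6.11)/2.7 = 7.86/2.7 = 2.91 percentage points.
Year-end unemployment = 4.94 + 2.91 = 7.85%.

7.85%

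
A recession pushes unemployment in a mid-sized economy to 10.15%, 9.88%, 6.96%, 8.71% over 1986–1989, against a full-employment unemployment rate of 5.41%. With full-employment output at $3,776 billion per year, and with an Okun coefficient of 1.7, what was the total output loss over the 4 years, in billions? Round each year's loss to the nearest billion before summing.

Year 1986: gap = -1.7 × (10.15 - 5.41) = -8.058%, loss ≈ 3776 × 8.058/100 ≈ 304.
Year 1987: gap = -1.7 × (9.88 - 5.41) = -7.599%, loss ≈ 3776 × 7.599/100 ≈ 287.
Year 1988: gap = -1.7 × (6.96 - 5.41) = -2.635%, loss ≈ 3776 × 2.635/100 ≈ 99.
Year 1989: gap = -1.7 × (8.71 - 5.41) = -5.61%, loss ≈ 3776 × 5.61/100 ≈ 212.
Total lost output = 304 + 287 + 99 + 212 = 902 billion.

$902 billion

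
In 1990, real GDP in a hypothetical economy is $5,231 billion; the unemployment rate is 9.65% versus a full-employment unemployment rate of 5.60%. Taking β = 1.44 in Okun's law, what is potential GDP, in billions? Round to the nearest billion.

$5,555 billion

Unemployment gap = 9.65 - 5.6 = 4.05 points, so output gap = -1.44 × 4.05 = -5.832%.
Since Y = Y* × (1 + gap/100), Y* = 5231/0.94168 ≈ 5555 billion.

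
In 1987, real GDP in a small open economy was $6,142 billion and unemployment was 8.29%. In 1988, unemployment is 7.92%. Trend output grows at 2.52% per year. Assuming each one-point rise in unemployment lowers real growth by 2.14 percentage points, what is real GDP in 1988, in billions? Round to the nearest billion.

$6,345 billion

Δu = 7.92 - 8.29 = -0.37 points.
Okun's law (growth form): g_Y = g_Y* - β × Δu = 2.52 - 2.14 × (-0.37) = 2.52 + 0.7918 = 3.3118%.
Real GDP in the next year = 6142 × (1 + 3.3118/100) = 6142 × 1.033118 ≈ 6345 billion.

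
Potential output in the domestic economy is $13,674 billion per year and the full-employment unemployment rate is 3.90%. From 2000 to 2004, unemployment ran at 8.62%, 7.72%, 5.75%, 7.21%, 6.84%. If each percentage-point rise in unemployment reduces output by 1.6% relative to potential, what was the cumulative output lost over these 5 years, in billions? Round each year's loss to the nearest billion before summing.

$3,641 billion

Year 2000: gap = -1.6 × (8.62 - 3.9) = -7.552%, loss ≈ 13674 × 7.552/100 ≈ 1033.
Year 2001: gap = -1.6 × (7.72 - 3.9) = -6.112%, loss ≈ 13674 × 6.112/100 ≈ 836.
Year 2002: gap = -1.6 × (5.75 - 3.9) = -2.96%, loss ≈ 13674 × 2.96/100 ≈ 405.
Year 2003: gap = -1.6 × (7.21 - 3.9) = -5.296%, loss ≈ 13674 × 5.296/100 ≈ 724.
Year 2004: gap = -1.6 × (6.84 - 3.9) = -4.704%, loss ≈ 13674 × 4.704/100 ≈ 643.
Total lost output = 1033 + 836 + 405 + 724 + 643 = 3641 billion.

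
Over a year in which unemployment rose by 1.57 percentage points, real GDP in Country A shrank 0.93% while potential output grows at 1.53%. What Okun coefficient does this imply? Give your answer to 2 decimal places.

Growth form: g_Y = g_Y* - β × Δu, so β = (g_Y* - g_Y)/Δu.
β = (1.53 + 0.93)/1.57 = 2.46/1.57 = 1.57.

β ≈ 1.57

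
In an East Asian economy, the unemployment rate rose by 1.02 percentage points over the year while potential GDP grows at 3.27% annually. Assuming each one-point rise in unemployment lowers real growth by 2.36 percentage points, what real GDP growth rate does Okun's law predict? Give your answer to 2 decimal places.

0.86%

Growth-rate Okun's law: g_Y = g_Y* - β × Δu.
g_Y = 3.27 - 2.36 × (1.02) = 3.27 - 2.4072 = 0.8628%, i.e. 0.86% to 2 d.p.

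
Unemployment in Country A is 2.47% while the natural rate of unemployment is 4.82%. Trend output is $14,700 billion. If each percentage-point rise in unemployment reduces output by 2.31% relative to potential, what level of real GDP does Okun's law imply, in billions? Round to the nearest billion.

Unemployment gap = 2.47 - 4.82 = -2.35 points, so the output gap is -2.31 × (-2.35) = 5.4285%.
Actual GDP = 14700 × (1 + 5.4285/100) = 14700 × 1.054285 ≈ 15498 billion.

$15,498 billion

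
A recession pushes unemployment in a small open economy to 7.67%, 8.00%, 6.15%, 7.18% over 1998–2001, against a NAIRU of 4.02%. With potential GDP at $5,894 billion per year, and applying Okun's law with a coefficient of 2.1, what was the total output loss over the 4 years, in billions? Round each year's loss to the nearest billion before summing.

$1,600 billion

Year 1998: gap = -2.1 × (7.67 - 4.02) = -7.665%, loss ≈ 5894 × 7.665/100 ≈ 452.
Year 1999: gap = -2.1 × (8 - 4.02) = -8.358%, loss ≈ 5894 × 8.358/100 ≈ 493.
Year 2000: gap = -2.1 × (6.15 - 4.02) = -4.473%, loss ≈ 5894 × 4.473/100 ≈ 264.
Year 2001: gap = -2.1 × (7.18 - 4.02) = -6.636%, loss ≈ 5894 × 6.636/100 ≈ 391.
Total lost output = 452 + 493 + 264 + 391 = 1600 billion.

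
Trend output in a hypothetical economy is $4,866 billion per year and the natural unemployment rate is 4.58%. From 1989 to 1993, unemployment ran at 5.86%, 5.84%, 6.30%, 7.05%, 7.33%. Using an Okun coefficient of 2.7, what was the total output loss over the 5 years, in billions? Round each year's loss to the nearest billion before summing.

$1,246 billion

Year 1989: gap = -2.7 × (5.86 - 4.58) = -3.456%, loss ≈ 4866 × 3.456/100 ≈ 168.
Year 1990: gap = -2.7 × (5.84 - 4.58) = -3.402%, loss ≈ 4866 × 3.402/100 ≈ 166.
Year 1991: gap = -2.7 × (6.3 - 4.58) = -4.644%, loss ≈ 4866 × 4.644/100 ≈ 226.
Year 1992: gap = -2.7 × (7.05 - 4.58) = -6.669%, loss ≈ 4866 × 6.669/100 ≈ 325.
Year 1993: gap = -2.7 × (7.33 - 4.58) = -7.425%, loss ≈ 4866 × 7.425/100 ≈ 361.
Total lost output = 168 + 166 + 226 + 325 + 361 = 1246 billion.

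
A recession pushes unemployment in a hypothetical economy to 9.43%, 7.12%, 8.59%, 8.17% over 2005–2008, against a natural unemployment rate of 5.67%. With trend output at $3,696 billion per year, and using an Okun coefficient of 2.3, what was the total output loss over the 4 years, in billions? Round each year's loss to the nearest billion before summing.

Year 2005: gap = -2.3 × (9.43 - 5.67) = -8.648%, loss ≈ 3696 × 8.648/100 ≈ 320.
Year 2006: gap = -2.3 × (7.12 - 5.67) = -3.335%, loss ≈ 3696 × 3.335/100 ≈ 123.
Year 2007: gap = -2.3 × (8.59 - 5.67) = -6.716%, loss ≈ 3696 × 6.716/100 ≈ 248.
Year 2008: gap = -2.3 × (8.17 - 5.67) = -5.75%, loss ≈ 3696 × 5.75/100 ≈ 213.
Total lost output = 320 + 123 + 248 + 213 = 904 billion.

$904 billion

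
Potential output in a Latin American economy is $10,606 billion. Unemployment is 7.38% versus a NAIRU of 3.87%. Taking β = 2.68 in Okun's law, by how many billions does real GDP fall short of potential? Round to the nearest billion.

$998 billion

Output gap = -2.68 × (7.38 - 3.87) = -2.68 × 3.51 = -9.4068%.
Actual GDP ≈ 10606 × 0.905932 ≈ 9608 billion, so the shortfall is 10606 - 9608 = 998 billion.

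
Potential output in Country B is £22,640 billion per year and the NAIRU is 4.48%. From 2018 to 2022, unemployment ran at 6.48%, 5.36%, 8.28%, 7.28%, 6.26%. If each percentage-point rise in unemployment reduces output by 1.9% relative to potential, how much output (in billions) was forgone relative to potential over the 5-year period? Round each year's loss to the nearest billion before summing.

Year 2018: gap = -1.9 × (6.48 - 4.48) = -3.8%, loss ≈ 22640 × 3.8/100 ≈ 860.
Year 2019: gap = -1.9 × (5.36 - 4.48) = -1.672%, loss ≈ 22640 × 1.672/100 ≈ 379.
Year 2020: gap = -1.9 × (8.28 - 4.48) = -7.22%, loss ≈ 22640 × 7.22/100 ≈ 1635.
Year 2021: gap = -1.9 × (7.28 - 4.48) = -5.32%, loss ≈ 22640 × 5.32/100 ≈ 1204.
Year 2022: gap = -1.9 × (6.26 - 4.48) = -3.382%, loss ≈ 22640 × 3.382/100 ≈ 766.
Total lost output = 860 + 379 + 1635 + 1204 + 766 = 4844 billion.

£4,844 billion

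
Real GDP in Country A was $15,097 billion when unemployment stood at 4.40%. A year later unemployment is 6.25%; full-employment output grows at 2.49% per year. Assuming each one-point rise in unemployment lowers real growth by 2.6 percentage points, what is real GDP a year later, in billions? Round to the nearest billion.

$14,747 billion

Δu = 6.25 - 4.4 = 1.85 points.
Okun's law (growth form): g_Y = g_Y* - β × Δu = 2.49 - 2.6 × (1.85) = 2.49 - 4.81 = -2.32%.
Real GDP in the next year = 15097 × (1 - 2.32/100) = 15097 × 0.9768 ≈ 14747 billion.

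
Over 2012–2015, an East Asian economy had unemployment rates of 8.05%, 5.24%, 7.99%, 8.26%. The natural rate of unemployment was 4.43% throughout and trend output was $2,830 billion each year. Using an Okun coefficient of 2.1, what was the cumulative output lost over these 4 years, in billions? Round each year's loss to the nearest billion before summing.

Year 2012: gap = -2.1 × (8.05 - 4.43) = -7.602%, loss ≈ 2830 × 7.602/100 ≈ 215.
Year 2013: gap = -2.1 × (5.24 - 4.43) = -1.701%, loss ≈ 2830 × 1.701/100 ≈ 48.
Year 2014: gap = -2.1 × (7.99 - 4.43) = -7.476%, loss ≈ 2830 × 7.476/100 ≈ 212.
Year 2015: gap = -2.1 × (8.26 - 4.43) = -8.043%, loss ≈ 2830 × 8.043/100 ≈ 228.
Total lost output = 215 + 48 + 212 + 228 = 703 billion.

$703 billion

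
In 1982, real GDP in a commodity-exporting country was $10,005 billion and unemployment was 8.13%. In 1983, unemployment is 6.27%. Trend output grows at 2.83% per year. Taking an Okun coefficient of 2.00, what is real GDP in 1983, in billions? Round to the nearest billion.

Δu = 6.27 - 8.13 = -1.86 points.
Okun's law (growth form): g_Y = g_Y* - β × Δu = 2.83 - 2.00 × (-1.86) = 2.83 + 3.72 = 6.55%.
Real GDP in the next year = 10005 × (1 + 6.55/100) = 10005 × 1.0655 ≈ 10660 billion.

$10,660 billion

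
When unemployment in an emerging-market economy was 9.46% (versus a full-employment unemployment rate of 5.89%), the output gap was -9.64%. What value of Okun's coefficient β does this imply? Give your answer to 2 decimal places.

β ≈ 2.70

Okun's law: output gap = -β × (u - u*).
-9.64 = -β × (9.46 - 5.89) = -β × 3.57, so β = 9.64/3.57 = 2.70.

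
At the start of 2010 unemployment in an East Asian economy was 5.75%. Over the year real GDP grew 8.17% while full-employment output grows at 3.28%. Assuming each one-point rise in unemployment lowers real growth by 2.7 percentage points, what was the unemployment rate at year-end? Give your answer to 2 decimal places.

Growth-rate Okun's law: g_Y = g_Y* - β × Δu, so Δu = (g_Y* - g_Y)/β.
Δu = (3.28 - 8.17)/2.7 = -4.89/2.7 = -1.81 percentage points.
Year-end unemployment = 5.75 - 1.81 = 3.94%.

3.94%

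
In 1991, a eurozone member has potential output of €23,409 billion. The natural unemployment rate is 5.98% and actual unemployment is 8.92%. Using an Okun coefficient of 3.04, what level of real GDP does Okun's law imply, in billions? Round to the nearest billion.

Unemployment gap = 8.92 - 5.98 = 2.94 points, so the output gap is -3.04 × 2.94 = -8.9376%.
Actual GDP = 23409 × (1 - 8.9376/100) = 23409 × 0.910624 ≈ 21317 billion.

€21,317 billion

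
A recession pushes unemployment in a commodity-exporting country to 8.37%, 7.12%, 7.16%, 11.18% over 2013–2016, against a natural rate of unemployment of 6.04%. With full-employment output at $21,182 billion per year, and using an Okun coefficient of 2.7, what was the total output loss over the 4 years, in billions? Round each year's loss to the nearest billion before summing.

$5,532 billion

Year 2013: gap = -2.7 × (8.37 - 6.04) = -6.291%, loss ≈ 21182 × 6.291/100 ≈ 1333.
Year 2014: gap = -2.7 × (7.12 - 6.04) = -2.916%, loss ≈ 21182 × 2.916/100 ≈ 618.
Year 2015: gap = -2.7 × (7.16 - 6.04) = -3.024%, loss ≈ 21182 × 3.024/100 ≈ 641.
Year 2016: gap = -2.7 × (11.18 - 6.04) = -13.878%, loss ≈ 21182 × 13.878/100 ≈ 2940.
Total lost output = 1333 + 618 + 641 + 2940 = 5532 billion.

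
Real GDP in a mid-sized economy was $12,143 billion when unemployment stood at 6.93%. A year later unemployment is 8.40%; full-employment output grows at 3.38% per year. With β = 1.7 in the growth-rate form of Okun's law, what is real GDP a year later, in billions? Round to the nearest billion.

Δu = 8.4 - 6.93 = 1.47 points.
Okun's law (growth form): g_Y = g_Y* - β × Δu = 3.38 - 1.7 × (1.47) = 3.38 - 2.499 = 0.881%.
Real GDP in the next year = 12143 × (1 + 0.881/100) = 12143 × 1.00881 ≈ 12250 billion.

$12,250 billion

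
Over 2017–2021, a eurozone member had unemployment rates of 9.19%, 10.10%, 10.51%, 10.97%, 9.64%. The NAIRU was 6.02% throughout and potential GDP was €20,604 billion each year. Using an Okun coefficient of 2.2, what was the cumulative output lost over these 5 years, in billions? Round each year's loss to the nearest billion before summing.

€9,206 billion

Year 2017: gap = -2.2 × (9.19 - 6.02) = -6.974%, loss ≈ 20604 × 6.974/100 ≈ 1437.
Year 2018: gap = -2.2 × (10.1 - 6.02) = -8.976%, loss ≈ 20604 × 8.976/100 ≈ 1849.
Year 2019: gap = -2.2 × (10.51 - 6.02) = -9.878%, loss ≈ 20604 × 9.878/100 ≈ 2035.
Year 2020: gap = -2.2 × (10.97 - 6.02) = -10.89%, loss ≈ 20604 × 10.89/100 ≈ 2244.
Year 2021: gap = -2.2 × (9.64 - 6.02) = -7.964%, loss ≈ 20604 × 7.964/100 ≈ 1641.
Total lost output = 1437 + 1849 + 2035 + 2244 + 1641 = 9206 billion.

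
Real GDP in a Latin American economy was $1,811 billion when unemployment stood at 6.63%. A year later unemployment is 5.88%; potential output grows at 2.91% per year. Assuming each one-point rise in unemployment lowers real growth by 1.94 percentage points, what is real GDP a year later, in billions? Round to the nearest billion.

$1,890 billion

Δu = 5.88 - 6.63 = -0.75 points.
Okun's law (growth form): g_Y = g_Y* - β × Δu = 2.91 - 1.94 × (-0.75) = 2.91 + 1.455 = 4.365%.
Real GDP in the next year = 1811 × (1 + 4.365/100) = 1811 × 1.04365 ≈ 1890 billion.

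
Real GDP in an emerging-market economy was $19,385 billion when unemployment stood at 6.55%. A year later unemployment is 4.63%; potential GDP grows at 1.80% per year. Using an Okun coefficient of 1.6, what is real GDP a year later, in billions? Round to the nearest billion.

$20,329 billion

Δu = 4.63 - 6.55 = -1.92 points.
Okun's law (growth form): g_Y = g_Y* - β × Δu = 1.80 - 1.6 × (-1.92) = 1.8 + 3.072 = 4.872%.
Real GDP in the next year = 19385 × (1 + 4.872/100) = 19385 × 1.04872 ≈ 20329 billion.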